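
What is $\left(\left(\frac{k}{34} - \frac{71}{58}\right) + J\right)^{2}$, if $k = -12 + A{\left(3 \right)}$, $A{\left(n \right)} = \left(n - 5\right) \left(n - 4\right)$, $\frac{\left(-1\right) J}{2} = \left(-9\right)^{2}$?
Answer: $\frac{25994790441}{972196} \approx 26738.0$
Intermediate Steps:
$J = -162$ ($J = - 2 \left(-9\right)^{2} = \left(-2\right) 81 = -162$)
$A{\left(n \right)} = \left(-5 + n\right) \left(-4 + n\right)$
$k = -10$ ($k = -12 + \left(20 + 3^{2} - 27\right) = -12 + \left(20 + 9 - 27\right) = -12 + 2 = -10$)
$\left(\left(\frac{k}{34} - \frac{71}{58}\right) + J\right)^{2} = \left(\left(- \frac{10}{34} - \frac{71}{58}\right) - 162\right)^{2} = \left(\left(\left(-10\right) \frac{1}{34} - \frac{71}{58}\right) - 162\right)^{2} = \left(\left(- \frac{5}{17} - \frac{71}{58}\right) - 162\right)^{2} = \left(- \frac{1497}{986} - 162\right)^{2} = \left(- \frac{161229}{986}\right)^{2} = \frac{25994790441}{972196}$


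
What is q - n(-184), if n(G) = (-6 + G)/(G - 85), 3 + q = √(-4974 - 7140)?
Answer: -997/269 + 3*I*√1346 ≈ -3.7063 + 110.06*I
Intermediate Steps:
q = -3 + 3*I*√1346 (q = -3 + √(-4974 - 7140) = -3 + √(-12114) = -3 + 3*I*√1346 ≈ -3.0 + 110.06*I)
n(G) = (-6 + G)/(-85 + G)
q - n(-184) = (-3 + 3*I*√1346) - (-6 - 184)/(-85 - 184) = (-3 + 3*I*√1346) - (-190)/(-269) = (-3 + 3*I*√1346) - (-1)*(-190)/269 = (-3 + 3*I*√1346) - 1*190/269 = (-3 + 3*I*√1346) - 190/269 = -997/269 + 3*I*√1346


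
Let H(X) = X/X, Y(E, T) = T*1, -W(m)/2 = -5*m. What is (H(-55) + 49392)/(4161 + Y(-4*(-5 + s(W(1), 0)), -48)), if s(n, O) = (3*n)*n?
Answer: 49393/4113 ≈ 12.009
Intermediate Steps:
W(m) = 10*m (W(m) = -(-10)*m = 10*m)
s(n, O) = 3*n²
Y(E, T) = T
H(X) = 1
(H(-55) + 49392)/(4161 + Y(-4*(-5 + s(W(1), 0)), -48)) = (1 + 49392)/(4161 - 48) = 49393/4113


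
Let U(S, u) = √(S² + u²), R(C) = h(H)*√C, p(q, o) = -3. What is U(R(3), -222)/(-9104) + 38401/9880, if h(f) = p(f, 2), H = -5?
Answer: 38401/9880 - 3*√5479/9104 ≈ 3.8624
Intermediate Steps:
h(f) = -3
R(C) = -3*√C
U(R(3), -222)/(-9104) + 38401/9880 = √((-3*√3)² + (-222)²)/(-9104) + 38401/9880 = √(27 + 49284)*(-1/9104) + 38401*(1/9880) = √49311*(-1/9104) + 38401/9880 = (3*√5479)*(-1/9104) + 38401/9880 = -3*√5479/9104 + 38401/9880 = 38401/9880 - 3*√5479/9104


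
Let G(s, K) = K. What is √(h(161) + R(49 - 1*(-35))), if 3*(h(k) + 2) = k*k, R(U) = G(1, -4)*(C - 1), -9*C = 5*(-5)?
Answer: √77681/3 ≈ 92.904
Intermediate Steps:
C = 25/9 (C = -5*(-5)/9 = -⅑*(-25) = 25/9 ≈ 2.7778)
R(U) = -64/9 (R(U) = -4*(25/9 - 1) = -4*16/9 = -64/9)
h(k) = -2 + k²/3 (h(k) = -2 + (k*k)/3 = -2 + k²/3)
√(h(161) + R(49 - 1*(-35))) = √((-2 + (⅓)*161²) - 64/9) = √((-2 + (⅓)*25921) - 64/9) = √((-2 + 25921/3) - 64/9) = √(25915/3 - 64/9) = √(77681/9) = √77681/3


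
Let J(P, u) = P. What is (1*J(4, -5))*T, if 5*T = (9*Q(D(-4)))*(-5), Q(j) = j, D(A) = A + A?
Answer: 288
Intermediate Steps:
D(A) = 2*A
T = 72 (T = ((9*(2*(-4)))*(-5))/5 = ((9*(-8))*(-5))/5 = (-72*(-5))/5 = (1/5)*360 = 72)
(1*J(4, -5))*T = (1*4)*72 = 4*72 = 288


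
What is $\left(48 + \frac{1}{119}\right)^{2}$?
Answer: $\frac{32638369}{14161} \approx 2304.8$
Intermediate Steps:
$\left(48 + \frac{1}{119}\right)^{2} = \left(\frac{5713}{119}\right)^{2} = \frac{32638369}{14161}$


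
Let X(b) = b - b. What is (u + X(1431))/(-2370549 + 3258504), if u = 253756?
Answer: 253756/887955 ≈ 0.28578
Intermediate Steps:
X(b) = 0
(u + X(1431))/(-2370549 + 3258504) = (253756 + 0)/(-2370549 + 3258504) = 253756/887955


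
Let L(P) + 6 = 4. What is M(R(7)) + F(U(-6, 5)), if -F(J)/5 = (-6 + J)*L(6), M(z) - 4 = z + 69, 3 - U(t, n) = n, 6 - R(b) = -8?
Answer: 7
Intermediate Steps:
R(b) = 14 (R(b) = 6 - 1*(-8) = 6 + 8 = 14)
L(P) = -2 (L(P) = -6 + 4 = -2)
U(t, n) = 3 - n
M(z) = 73 + z (M(z) = 4 + (z + 69) = 4 + (69 + z) = 73 + z)
F(J) = -60 + 10*J (F(J) = -5*(-6 + J)*(-2) = -5*(12 - 2*J) = -60 + 10*J)
M(R(7)) + F(U(-6, 5)) = (73 + 14) + (-60 + 10*(3 - 1*5)) = 87 + (-60 + 10*(3 - 5)) = 87 + (-60 + 10*(-2)) = 87 + (-60 - 20) = 87 - 80 = 7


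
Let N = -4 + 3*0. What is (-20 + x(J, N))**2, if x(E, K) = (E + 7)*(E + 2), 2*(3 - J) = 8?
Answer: 196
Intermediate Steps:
J = -1 (J = 3 - 1/2*8 = 3 - 4 = -1)
N = -4 (N = -4 + 0 = -4)
x(E, K) = (2 + E)*(7 + E) (x(E, K) = (7 + E)*(2 + E) = (2 + E)*(7 + E))
(-20 + x(J, N))**2 = (-20 + (14 + (-1)**2 + 9*(-1)))**2 = (-20 + (14 + 1 - 9))**2 = (-20 + 6)**2 = (-14)**2 = 196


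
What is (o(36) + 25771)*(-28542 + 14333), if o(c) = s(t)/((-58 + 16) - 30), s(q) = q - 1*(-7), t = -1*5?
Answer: -13182470795/36 ≈ -3.6618e+8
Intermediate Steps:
t = -5
s(q) = 7 + q (s(q) = q + 7 = 7 + q)
o(c) = -1/36 (o(c) = (7 - 5)/((-58 + 16) - 30) = 2/(-42 - 30) = 2/(-72) = 2*(-1/72) = -1/36)
(o(36) + 25771)*(-28542 + 14333) = (-1/36 + 25771)*(-28542 + 14333) = (927755/36)*(-14209) = -13182470795/36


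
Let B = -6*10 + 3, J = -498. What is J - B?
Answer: -441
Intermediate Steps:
B = -57 (B = -60 + 3 = -57)
J - B = -498 - 1*(-57) = -498 + 57 = -441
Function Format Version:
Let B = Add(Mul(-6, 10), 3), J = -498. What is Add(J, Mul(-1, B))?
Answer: -441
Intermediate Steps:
B = -57 (B = Add(-60, 3) = -57)
Add(J, Mul(-1, B)) = Add(-498, Mul(-1, -57)) = Add(-498, 57) = -441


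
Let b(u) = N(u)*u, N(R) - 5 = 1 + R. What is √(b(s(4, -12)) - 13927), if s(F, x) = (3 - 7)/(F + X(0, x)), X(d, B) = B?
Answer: I*√55695/2 ≈ 118.0*I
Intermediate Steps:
s(F, x) = -4/(F + x) (s(F, x) = (3 - 7)/(F + x) = -4/(F + x))
N(R) = 6 + R (N(R) = 5 + (1 + R) = 6 + R)
b(u) = u*(6 + u) (b(u) = (6 + u)*u = u*(6 + u))
√(b(s(4, -12)) - 13927) = √((-4/(4 - 12))*(6 - 4/(4 - 12)) - 13927) = √((-4/(-8))*(6 - 4/(-8)) - 13927) = √((-4*(-⅛))*(6 - 4*(-⅛)) - 13927) = √((6 + ½)/2 - 13927) = √((½)*(13/2) - 13927) = √(13/4 - 13927) = √(-55695/4) = I*√55695/2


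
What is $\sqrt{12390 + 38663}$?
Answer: $\sqrt{51053} \approx 225.95$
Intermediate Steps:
$\sqrt{12390 + 38663} = \sqrt{51053}$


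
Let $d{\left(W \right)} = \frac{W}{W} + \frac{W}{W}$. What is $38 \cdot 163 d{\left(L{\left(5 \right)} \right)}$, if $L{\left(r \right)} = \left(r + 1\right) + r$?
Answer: $12388$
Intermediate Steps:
$L{\left(r \right)} = 1 + 2 r$ ($L{\left(r \right)} = \left(1 + r\right) + r = 1 + 2 r$)
$d{\left(W \right)} = 2$ ($d{\left(W \right)} = 1 + 1 = 2$)
$38 \cdot 163 d{\left(L{\left(5 \right)} \right)} = 38 \cdot 163 \cdot 2 = 6194 \cdot 2 = 12388$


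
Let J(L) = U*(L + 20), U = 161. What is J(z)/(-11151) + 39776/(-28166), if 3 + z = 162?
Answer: -89661295/22434219 ≈ -3.9966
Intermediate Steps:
z = 159 (z = -3 + 162 = 159)
J(L) = 3220 + 161*L (J(L) = 161*(L + 20) = 161*(20 + L) = 3220 + 161*L)
J(z)/(-11151) + 39776/(-28166) = (3220 + 161*159)/(-11151) + 39776/(-28166) = (3220 + 25599)*(-1/11151) + 39776*(-1/28166) = 28819*(-1/11151) - 19888/14083 = -4117/1593 - 19888/14083 = -89661295/22434219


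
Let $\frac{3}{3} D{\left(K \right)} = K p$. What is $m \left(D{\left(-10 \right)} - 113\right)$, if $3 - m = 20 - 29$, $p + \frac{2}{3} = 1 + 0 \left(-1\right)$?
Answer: $-1396$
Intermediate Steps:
$p = \frac{1}{3}$ ($p = - \frac{2}{3} + \left(1 + 0 \left(-1\right)\right) = - \frac{2}{3} + \left(1 + 0\right) = - \frac{2}{3} + 1 = \frac{1}{3} \approx 0.33333$)
$D{\left(K \right)} = \frac{K}{3}$ ($D{\left(K \right)} = K \frac{1}{3} = \frac{K}{3}$)
$m = 12$ ($m = 3 - \left(20 - 29\right) = 3 - -9 = 3 + 9 = 12$)
$m \left(D{\left(-10 \right)} - 113\right) = 12 \left(\frac{1}{3} \left(-10\right) - 113\right) = 12 \left(- \frac{10}{3} - 113\right) = 12 \left(- \frac{349}{3}\right) = -1396$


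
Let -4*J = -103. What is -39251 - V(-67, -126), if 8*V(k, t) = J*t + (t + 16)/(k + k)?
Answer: -41642419/1072 ≈ -38846.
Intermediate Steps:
J = 103/4 (J = -1/4*(-103) = 103/4 ≈ 25.750)
V(k, t) = 103*t/32 + (16 + t)/(16*k) (V(k, t) = (103*t/4 + (t + 16)/(k + k))/8 = (103*t/4 + (16 + t)/((2*k)))/8 = (103*t/4 + (16 + t)*(1/(2*k)))/8 = (103*t/4 + (16 + t)/(2*k))/8 = 103*t/32 + (16 + t)/(16*k))
-39251 - V(-67, -126) = -39251 - (32 + 2*(-126) + 103*(-67)*(-126))/(32*(-67)) = -39251 - (-1)*(32 - 252 + 869526)/(32*67) = -39251 - (-1)*869306/(32*67) = -39251 - 1*(-434653/1072) = -39251 + 434653/1072 = -41642419/1072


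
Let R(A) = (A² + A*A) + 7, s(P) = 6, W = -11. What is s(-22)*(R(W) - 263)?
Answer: -84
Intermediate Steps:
R(A) = 7 + 2*A² (R(A) = (A² + A²) + 7 = 2*A² + 7 = 7 + 2*A²)
s(-22)*(R(W) - 263) = 6*((7 + 2*(-11)²) - 263) = 6*((7 + 2*121) - 263) = 6*((7 + 242) - 263) = 6*(249 - 263) = 6*(-14) = -84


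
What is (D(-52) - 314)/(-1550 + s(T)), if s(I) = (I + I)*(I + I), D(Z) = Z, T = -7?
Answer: 183/677 ≈ 0.27031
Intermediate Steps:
s(I) = 4*I² (s(I) = (2*I)*(2*I) = 4*I²)
(D(-52) - 314)/(-1550 + s(T)) = (-52 - 314)/(-1550 + 4*(-7)²) = -366/(-1550 + 4*49) = -366/(-1550 + 196) = -366/(-1354) = -366*(-1/1354) = 183/677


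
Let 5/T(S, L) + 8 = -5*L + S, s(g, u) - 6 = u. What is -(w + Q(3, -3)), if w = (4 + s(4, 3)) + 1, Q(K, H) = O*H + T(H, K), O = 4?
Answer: -47/26 ≈ -1.8077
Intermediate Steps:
s(g, u) = 6 + u
T(S, L) = 5/(-8 + S - 5*L) (T(S, L) = 5/(-8 + (-5*L + S)) = 5/(-8 + (S - 5*L)) = 5/(-8 + S - 5*L))
Q(K, H) = -5/(8 - H + 5*K) + 4*H (Q(K, H) = 4*H - 5/(8 - H + 5*K) = -5/(8 - H + 5*K) + 4*H)
w = 14 (w = (4 + (6 + 3)) + 1 = (4 + 9) + 1 = 13 + 1 = 14)
-(w + Q(3, -3)) = -(14 + (-5 + 4*(-3)*(8 - 1*(-3) + 5*3))/(8 - 1*(-3) + 5*3)) = -(14 + (-5 + 4*(-3)*(8 + 3 + 15))/(8 + 3 + 15)) = -(14 + (-5 + 4*(-3)*26)/26) = -(14 + (-5 - 312)/26) = -(14 + (1/26)*(-317)) = -(14 - 317/26) = -1*47/26 = -47/26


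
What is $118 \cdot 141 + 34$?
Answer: $16672$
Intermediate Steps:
$118 \cdot 141 + 34 = 16638 + 34 = 16672$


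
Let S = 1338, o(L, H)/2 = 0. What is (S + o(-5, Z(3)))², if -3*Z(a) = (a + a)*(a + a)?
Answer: 1790244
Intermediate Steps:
Z(a) = -4*a²/3 (Z(a) = -(a + a)*(a + a)/3 = -2*a*2*a/3 = -4*a²/3)
o(L, H) = 0 (o(L, H) = 2*0 = 0)
(S + o(-5, Z(3)))² = (1338 + 0)² = 1338² = 1790244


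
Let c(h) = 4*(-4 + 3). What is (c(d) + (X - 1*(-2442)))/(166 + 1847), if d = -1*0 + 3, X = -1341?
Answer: 1097/2013 ≈ 0.54496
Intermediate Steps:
d = 3 (d = 0 + 3 = 3)
c(h) = -4 (c(h) = 4*(-1) = -4)
(c(d) + (X - 1*(-2442)))/(166 + 1847) = (-4 + (-1341 - 1*(-2442)))/(166 + 1847) = (-4 + (-1341 + 2442))/2013 = (-4 + 1101)*(1/2013) = 1097*(1/2013) = 1097/2013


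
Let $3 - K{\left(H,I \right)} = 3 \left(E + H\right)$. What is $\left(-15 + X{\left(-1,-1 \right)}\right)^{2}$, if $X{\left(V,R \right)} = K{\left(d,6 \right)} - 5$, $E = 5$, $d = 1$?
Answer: $1225$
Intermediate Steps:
$K{\left(H,I \right)} = -12 - 3 H$ ($K{\left(H,I \right)} = 3 - 3 \left(5 + H\right) = 3 - \left(15 + 3 H\right) = -12 - 3 H$)
$X{\left(V,R \right)} = -20$ ($X{\left(V,R \right)} = \left(-12 - 3\right) - 5 = -15 - 5 = -20$)
$\left(-15 + X{\left(-1,-1 \right)}\right)^{2} = \left(-15 - 20\right)^{2} = \left(-35\right)^{2} = 1225$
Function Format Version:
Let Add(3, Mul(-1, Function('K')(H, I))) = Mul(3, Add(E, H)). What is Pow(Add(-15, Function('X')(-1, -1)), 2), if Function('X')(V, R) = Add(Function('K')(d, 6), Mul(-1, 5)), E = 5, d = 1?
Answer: 1225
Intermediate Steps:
Function('K')(H, I) = Add(-12, Mul(-3, H)) (Function('K')(H, I) = Add(3, Mul(-1, Mul(3, Add(5, H)))) = Add(3, Mul(-1, Add(15, Mul(3, H)))) = Add(3, Add(-15, Mul(-3, H))) = Add(-12, Mul(-3, H)))
Function('X')(V, R) = -20 (Function('X')(V, R) = Add(Add(-12, Mul(-3, 1)), Mul(-1, 5)) = Add(Add(-12, -3), -5) = Add(-15, -5) = -20)
Pow(Add(-15, Function('X')(-1, -1)), 2) = Pow(Add(-15, -20), 2) = Pow(-35, 2) = 1225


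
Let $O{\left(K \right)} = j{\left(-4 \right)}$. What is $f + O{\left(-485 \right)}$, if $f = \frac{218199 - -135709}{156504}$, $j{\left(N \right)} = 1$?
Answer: $\frac{127603}{39126} \approx 3.2613$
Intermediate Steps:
$f = \frac{88477}{39126}$ ($f = \left(218199 + 135709\right) \frac{1}{156504} = 353908 \cdot \frac{1}{156504} = \frac{88477}{39126} \approx 2.2613$)
$O{\left(K \right)} = 1$
$f + O{\left(-485 \right)} = \frac{88477}{39126} + 1 = \frac{127603}{39126}$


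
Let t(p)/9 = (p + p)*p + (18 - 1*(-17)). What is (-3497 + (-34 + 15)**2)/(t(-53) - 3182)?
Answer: -3136/47695 ≈ -0.065751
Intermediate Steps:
t(p) = 315 + 18*p**2 (t(p) = 9*((p + p)*p + (18 - 1*(-17))) = 9*((2*p)*p + (18 + 17)) = 9*(2*p**2 + 35) = 9*(35 + 2*p**2) = 315 + 18*p**2)
(-3497 + (-34 + 15)**2)/(t(-53) - 3182) = (-3497 + (-34 + 15)**2)/((315 + 18*(-53)**2) - 3182) = (-3497 + (-19)**2)/((315 + 18*2809) - 3182) = (-3497 + 361)/((315 + 50562) - 3182) = -3136/(50877 - 3182) = -3136/47695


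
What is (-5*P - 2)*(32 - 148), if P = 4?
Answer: 2552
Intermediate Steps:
(-5*P - 2)*(32 - 148) = (-5*4 - 2)*(32 - 148) = (-20 - 2)*(-116) = -22*(-116) = 2552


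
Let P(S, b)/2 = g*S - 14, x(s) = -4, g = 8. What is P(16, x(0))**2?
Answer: 51984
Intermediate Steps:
P(S, b) = -28 + 16*S (P(S, b) = 2*(8*S - 14) = 2*(-14 + 8*S) = -28 + 16*S)
P(16, x(0))**2 = (-28 + 16*16)**2 = (-28 + 256)**2 = 228**2 = 51984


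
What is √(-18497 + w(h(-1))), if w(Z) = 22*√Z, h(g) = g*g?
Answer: 5*I*√739 ≈ 135.92*I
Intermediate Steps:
h(g) = g²
√(-18497 + w(h(-1))) = √(-18497 + 22*√((-1)²)) = √(-18497 + 22*√1) = √(-18497 + 22*1) = √(-18497 + 22) = √(-18475) = 5*I*√739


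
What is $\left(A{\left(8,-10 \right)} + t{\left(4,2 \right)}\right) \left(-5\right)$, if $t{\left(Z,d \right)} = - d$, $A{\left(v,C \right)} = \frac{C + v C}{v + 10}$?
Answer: $35$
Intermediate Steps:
$A{\left(v,C \right)} = \frac{C + C v}{10 + v}$
$\left(A{\left(8,-10 \right)} + t{\left(4,2 \right)}\right) \left(-5\right) = \left(- \frac{10 \left(1 + 8\right)}{10 + 8} - 2\right) \left(-5\right) = \left(\left(-10\right) \frac{1}{18} \cdot 9 - 2\right) \left(-5\right) = \left(-5 - 2\right) \left(-5\right) = \left(-7\right) \left(-5\right) = 35$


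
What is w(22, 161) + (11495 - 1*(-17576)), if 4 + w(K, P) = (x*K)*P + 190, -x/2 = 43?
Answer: -275355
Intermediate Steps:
x = -86 (x = -2*43 = -86)
w(K, P) = 186 - 86*K*P (w(K, P) = -4 + ((-86*K)*P + 190) = -4 + (-86*K*P + 190) = -4 + (190 - 86*K*P) = 186 - 86*K*P)
w(22, 161) + (11495 - 1*(-17576)) = (186 - 86*22*161) + (11495 - 1*(-17576)) = (186 - 304612) + (11495 + 17576) = -304426 + 29071 = -275355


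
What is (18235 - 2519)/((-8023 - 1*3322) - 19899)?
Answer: -3929/7811 ≈ -0.50301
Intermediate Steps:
(18235 - 2519)/((-8023 - 1*3322) - 19899) = 15716/((-8023 - 3322) - 19899) = 15716/(-11345 - 19899) = 15716/(-31244) = 15716*(-1/31244) = -3929/7811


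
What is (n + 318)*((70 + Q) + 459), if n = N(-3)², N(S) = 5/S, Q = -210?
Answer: 920953/9 ≈ 1.0233e+5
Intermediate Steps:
n = 25/9 (n = (5/(-3))² = (5*(-⅓))² = (-5/3)² = 25/9 ≈ 2.7778)
(n + 318)*((70 + Q) + 459) = (25/9 + 318)*((70 - 210) + 459) = 2887*(-140 + 459)/9 = (2887/9)*319 = 920953/9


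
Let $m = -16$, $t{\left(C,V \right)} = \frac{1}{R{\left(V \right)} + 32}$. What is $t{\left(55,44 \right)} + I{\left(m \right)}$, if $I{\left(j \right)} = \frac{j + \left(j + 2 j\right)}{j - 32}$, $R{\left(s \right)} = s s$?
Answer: $\frac{875}{656} \approx 1.3338$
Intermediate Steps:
$R{\left(s \right)} = s^{2}$
$t{\left(C,V \right)} = \frac{1}{32 + V^{2}}$ ($t{\left(C,V \right)} = \frac{1}{V^{2} + 32} = \frac{1}{32 + V^{2}}$)
$I{\left(j \right)} = \frac{4 j}{-32 + j}$ ($I{\left(j \right)} = \frac{j + 3 j}{-32 + j} = \frac{4 j}{-32 + j}$)
$t{\left(55,44 \right)} + I{\left(m \right)} = \frac{1}{32 + 44^{2}} + 4 \left(-16\right) \frac{1}{-32 - 16} = \frac{1}{32 + 1936} + 4 \left(-16\right) \frac{1}{-48} = \frac{1}{1968} + 4 \left(-16\right) \left(- \frac{1}{48}\right) = \frac{1}{1968} + \frac{4}{3} = \frac{875}{656}$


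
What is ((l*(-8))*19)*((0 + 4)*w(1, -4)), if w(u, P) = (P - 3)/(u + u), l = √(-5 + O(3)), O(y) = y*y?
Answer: 4256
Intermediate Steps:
O(y) = y²
l = 2 (l = √(-5 + 3²) = √(-5 + 9) = √4 = 2)
w(u, P) = (-3 + P)/(2*u) (w(u, P) = (-3 + P)/((2*u)) = (-3 + P)*(1/(2*u)) = (-3 + P)/(2*u))
((l*(-8))*19)*((0 + 4)*w(1, -4)) = ((2*(-8))*19)*((0 + 4)*((½)*(-3 - 4)/1)) = (-16*19)*(4*((½)*1*(-7))) = -1216*(-7)/2 = -304*(-14) = 4256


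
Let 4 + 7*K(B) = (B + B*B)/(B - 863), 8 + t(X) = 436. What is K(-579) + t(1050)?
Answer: 1989901/5047 ≈ 394.27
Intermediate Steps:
t(X) = 428 (t(X) = -8 + 436 = 428)
K(B) = -4/7 + (B + B²)/(7*(-863 + B)) (K(B) = -4/7 + ((B + B*B)/(B - 863))/7 = -4/7 + ((B + B²)/(-863 + B))/7 = -4/7 + (B + B²)/(7*(-863 + B)))
K(-579) + t(1050) = (3452 + (-579)² - 3*(-579))/(7*(-863 - 579)) + 428 = (⅐)*(3452 + 335241 + 1737)/(-1442) + 428 = (⅐)*(-1/1442)*340430 + 428 = -170215/5047 + 428 = 1989901/5047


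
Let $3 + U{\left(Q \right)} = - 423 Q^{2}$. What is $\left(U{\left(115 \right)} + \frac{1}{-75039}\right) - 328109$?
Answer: $- \frac{444402494194}{75039} \approx -5.9223 \cdot 10^{6}$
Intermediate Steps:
$U{\left(Q \right)} = -3 - 423 Q^{2}$
$\left(U{\left(115 \right)} + \frac{1}{-75039}\right) - 328109 = \left(\left(-3 - 423 \cdot 115^{2}\right) + \frac{1}{-75039}\right) - 328109 = \left(\left(-3 - 5594175\right) - \frac{1}{75039}\right) - 328109 = \left(-5594178 - \frac{1}{75039}\right) - 328109 = - \frac{419781522943}{75039} - 328109 = - \frac{444402494194}{75039}$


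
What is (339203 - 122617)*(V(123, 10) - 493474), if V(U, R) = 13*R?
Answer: -106851403584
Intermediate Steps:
(339203 - 122617)*(V(123, 10) - 493474) = (339203 - 122617)*(13*10 - 493474) = 216586*(130 - 493474) = 216586*(-493344) = -106851403584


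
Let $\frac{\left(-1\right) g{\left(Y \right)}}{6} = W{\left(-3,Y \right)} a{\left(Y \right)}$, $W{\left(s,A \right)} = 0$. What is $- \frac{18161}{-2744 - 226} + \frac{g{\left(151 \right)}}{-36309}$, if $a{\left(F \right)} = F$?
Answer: $\frac{1651}{270} \approx 6.1148$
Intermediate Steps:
$g{\left(Y \right)} = 0$ ($g{\left(Y \right)} = - 6 \cdot 0 Y = \left(-6\right) 0 = 0$)
$- \frac{18161}{-2744 - 226} + \frac{g{\left(151 \right)}}{-36309} = - \frac{18161}{-2744 - 226} + \frac{0}{-36309} = - \frac{18161}{-2744 - 226} + 0 \left(- \frac{1}{36309}\right) = - \frac{18161}{-2970} + 0 = \left(-18161\right) \left(- \frac{1}{2970}\right) + 0 = \frac{1651}{270} + 0 = \frac{1651}{270}$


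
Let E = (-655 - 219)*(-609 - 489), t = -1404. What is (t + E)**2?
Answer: 918239229504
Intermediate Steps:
E = 959652 (E = -874*(-1098) = 959652)
(t + E)**2 = (-1404 + 959652)**2 = 958248**2 = 918239229504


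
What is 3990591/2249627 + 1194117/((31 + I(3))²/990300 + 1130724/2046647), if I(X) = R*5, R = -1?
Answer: 1361154692737044476894988/630536428437389161 ≈ 2.1587e+6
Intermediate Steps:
I(X) = -5 (I(X) = -1*5 = -5)
3990591/2249627 + 1194117/((31 + I(3))²/990300 + 1130724/2046647) = 3990591/2249627 + 1194117/((31 - 5)²/990300 + 1130724/2046647) = 3990591*(1/2249627) + 1194117/(26²*(1/990300) + 1130724*(1/2046647)) = 3990591/2249627 + 1194117/(676*(1/990300) + 1130724/2046647) = 3990591/2249627 + 1194117/(169/247575 + 1130724/2046647) = 3990591/2249627 + 1194117/(280284877643/506698631025) = 3990591/2249627 + 1194117*(506698631025/280284877643) = 3990591/2249627 + 605057449183679925/280284877643 = 1361154692737044476894988/630536428437389161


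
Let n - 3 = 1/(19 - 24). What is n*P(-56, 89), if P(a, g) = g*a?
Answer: -69776/5 ≈ -13955.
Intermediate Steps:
n = 14/5 (n = 3 + 1/(19 - 24) = 3 + 1/(-5) = 3 - ⅕ = 14/5 ≈ 2.8000)
P(a, g) = a*g
n*P(-56, 89) = 14*(-56*89)/5 = (14/5)*(-4984) = -69776/5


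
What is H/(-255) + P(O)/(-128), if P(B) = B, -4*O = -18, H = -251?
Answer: 61961/65280 ≈ 0.94916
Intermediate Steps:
O = 9/2 (O = -1/4*(-18) = 9/2 ≈ 4.5000)
H/(-255) + P(O)/(-128) = -251/(-255) + (9/2)/(-128) = -251*(-1/255) + (9/2)*(-1/128) = 251/255 - 9/256 = 61961/65280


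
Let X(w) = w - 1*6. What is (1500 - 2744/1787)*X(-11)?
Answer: -45521852/1787 ≈ -25474.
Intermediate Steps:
X(w) = -6 + w (X(w) = w - 6 = -6 + w)
(1500 - 2744/1787)*X(-11) = (1500 - 2744/1787)*(-6 - 11) = (1500 - 2744/1787)*(-17) = (2677756/1787)*(-17) = -45521852/1787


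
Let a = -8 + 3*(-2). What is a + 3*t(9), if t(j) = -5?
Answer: -29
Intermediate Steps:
a = -14 (a = -8 - 6 = -14)
a + 3*t(9) = -14 + 3*(-5) = -14 - 15 = -29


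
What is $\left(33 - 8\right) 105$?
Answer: $2625$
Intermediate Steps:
$\left(33 - 8\right) 105 = 25 \cdot 105 = 2625$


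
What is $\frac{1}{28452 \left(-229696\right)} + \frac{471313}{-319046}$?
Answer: $- \frac{1540088420683171}{1042532351567616} \approx -1.4773$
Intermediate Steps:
$\frac{1}{28452 \left(-229696\right)} + \frac{471313}{-319046} = \frac{1}{28452} \left(- \frac{1}{229696}\right) + 471313 \left(- \frac{1}{319046}\right) = - \frac{1}{6535310592} - \frac{471313}{319046} = - \frac{1540088420683171}{1042532351567616}$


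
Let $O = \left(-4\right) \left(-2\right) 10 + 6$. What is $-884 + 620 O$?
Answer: $52436$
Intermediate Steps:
$O = 86$ ($O = 8 \cdot 10 + 6 = 80 + 6 = 86$)
$-884 + 620 O = -884 + 620 \cdot 86 = -884 + 53320 = 52436$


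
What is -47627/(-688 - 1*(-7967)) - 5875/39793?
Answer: -1937985336/289653247 ≈ -6.6907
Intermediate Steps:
-47627/(-688 - 1*(-7967)) - 5875/39793 = -47627/(-688 + 7967) - 5875*1/39793 = -47627/7279 - 5875/39793 = -1937985336/289653247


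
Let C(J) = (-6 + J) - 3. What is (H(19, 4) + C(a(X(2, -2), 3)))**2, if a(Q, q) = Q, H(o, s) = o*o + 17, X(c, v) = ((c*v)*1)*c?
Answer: 130321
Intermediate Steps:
X(c, v) = v*c**2 (X(c, v) = (c*v)*c = v*c**2)
H(o, s) = 17 + o**2 (H(o, s) = o**2 + 17 = 17 + o**2)
C(J) = -9 + J
(H(19, 4) + C(a(X(2, -2), 3)))**2 = ((17 + 19**2) + (-9 - 2*2**2))**2 = ((17 + 361) + (-9 - 2*4))**2 = (378 + (-9 - 8))**2 = (378 - 17)**2 = 361**2 = 130321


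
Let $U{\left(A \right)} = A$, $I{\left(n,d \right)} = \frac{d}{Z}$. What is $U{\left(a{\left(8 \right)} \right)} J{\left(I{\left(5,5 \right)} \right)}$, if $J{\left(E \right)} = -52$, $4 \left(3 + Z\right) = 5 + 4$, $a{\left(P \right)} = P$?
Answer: $-416$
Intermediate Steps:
$Z = - \frac{3}{4}$ ($Z = -3 + \frac{5 + 4}{4} = -3 + \frac{1}{4} \cdot 9 = -3 + \frac{9}{4} = - \frac{3}{4} \approx -0.75$)
$I{\left(n,d \right)} = - \frac{4 d}{3}$ ($I{\left(n,d \right)} = \frac{d}{- \frac{3}{4}} = d \left(- \frac{4}{3}\right) = - \frac{4 d}{3}$)
$U{\left(a{\left(8 \right)} \right)} J{\left(I{\left(5,5 \right)} \right)} = 8 \left(-52\right) = -416$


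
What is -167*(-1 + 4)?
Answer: -501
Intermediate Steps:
-167*(-1 + 4) = -167*3 = -501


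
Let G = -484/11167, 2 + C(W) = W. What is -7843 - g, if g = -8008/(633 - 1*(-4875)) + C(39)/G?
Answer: -4657192073/666468 ≈ -6987.9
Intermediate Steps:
C(W) = -2 + W
G = -484/11167 (G = -484*1/11167 = -484/11167 ≈ -0.043342)
g = -569916451/666468 (g = -8008/(633 - 1*(-4875)) + (-2 + 39)/(-484/11167) = -8008/(633 + 4875) + 37*(-11167/484) = -8008/5508 - 413179/484 = -8008*1/5508 - 413179/484 = -2002/1377 - 413179/484 = -569916451/666468 ≈ -855.13)
-7843 - g = -7843 - 1*(-569916451/666468) = -7843 + 569916451/666468 = -4657192073/666468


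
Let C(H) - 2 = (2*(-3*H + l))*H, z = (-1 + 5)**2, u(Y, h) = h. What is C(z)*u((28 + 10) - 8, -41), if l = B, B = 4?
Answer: 57646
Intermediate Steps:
l = 4
z = 16 (z = 4**2 = 16)
C(H) = 2 + H*(8 - 6*H) (C(H) = 2 + (2*(-3*H + 4))*H = 2 + (2*(4 - 3*H))*H = 2 + (8 - 6*H)*H = 2 + H*(8 - 6*H))
C(z)*u((28 + 10) - 8, -41) = (2 - 6*16**2 + 8*16)*(-41) = (2 - 6*256 + 128)*(-41) = (2 - 1536 + 128)*(-41) = -1406*(-41) = 57646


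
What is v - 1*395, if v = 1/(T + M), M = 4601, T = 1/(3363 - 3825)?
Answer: -839635633/2125661 ≈ -395.00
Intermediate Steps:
T = -1/462 (T = 1/(-462) = -1/462 ≈ -0.0021645)
v = 462/2125661 (v = 1/(-1/462 + 4601) = 1/(2125661/462) = 462/2125661 ≈ 0.00021734)
v - 1*395 = 462/2125661 - 1*395 = 462/2125661 - 395 = -839635633/2125661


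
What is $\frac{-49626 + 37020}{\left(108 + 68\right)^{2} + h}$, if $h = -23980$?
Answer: $- \frac{191}{106} \approx -1.8019$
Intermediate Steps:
$\frac{-49626 + 37020}{\left(108 + 68\right)^{2} + h} = \frac{-49626 + 37020}{\left(108 + 68\right)^{2} - 23980} = - \frac{12606}{176^{2} - 23980} = - \frac{12606}{30976 - 23980} = - \frac{12606}{6996} = \left(-12606\right) \frac{1}{6996} = - \frac{191}{106}$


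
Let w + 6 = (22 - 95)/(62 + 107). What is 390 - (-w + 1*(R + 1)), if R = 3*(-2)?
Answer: 65668/169 ≈ 388.57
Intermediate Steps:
R = -6
w = -1087/169 (w = -6 + (22 - 95)/(62 + 107) = -6 - 73/169 = -1087/169 ≈ -6.4320)
390 - (-w + 1*(R + 1)) = 390 - (-1*(-1087/169) + 1*(-6 + 1)) = 390 - (1087/169 + 1*(-5)) = 390 - (1087/169 - 5) = 390 - 1*242/169 = 390 - 242/169 = 65668/169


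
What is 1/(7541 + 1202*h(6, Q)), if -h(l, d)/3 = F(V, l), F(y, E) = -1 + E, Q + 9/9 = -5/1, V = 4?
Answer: -1/10489 ≈ -9.5338e-5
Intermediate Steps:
Q = -6 (Q = -1 - 5/1 = -1 - 5*1 = -1 - 5 = -6)
h(l, d) = 3 - 3*l (h(l, d) = -3*(-1 + l) = 3 - 3*l)
1/(7541 + 1202*h(6, Q)) = 1/(7541 + 1202*(3 - 3*6)) = 1/(7541 + 1202*(3 - 18)) = 1/(7541 + 1202*(-15)) = 1/(7541 - 18030) = 1/(-10489) = -1/10489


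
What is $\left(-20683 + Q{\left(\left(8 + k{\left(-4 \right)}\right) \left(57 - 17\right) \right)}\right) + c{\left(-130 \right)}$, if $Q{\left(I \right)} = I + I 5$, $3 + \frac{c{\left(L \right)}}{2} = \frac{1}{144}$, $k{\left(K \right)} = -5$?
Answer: $- \frac{1437767}{72} \approx -19969.0$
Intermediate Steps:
$c{\left(L \right)} = - \frac{431}{72}$ ($c{\left(L \right)} = -6 + \frac{2}{144} = -6 + 2 \cdot \frac{1}{144} = -6 + \frac{1}{72} = - \frac{431}{72}$)
$Q{\left(I \right)} = 6 I$ ($Q{\left(I \right)} = I + 5 I = 6 I$)
$\left(-20683 + Q{\left(\left(8 + k{\left(-4 \right)}\right) \left(57 - 17\right) \right)}\right) + c{\left(-130 \right)} = \left(-20683 + 6 \left(8 - 5\right) \left(57 - 17\right)\right) - \frac{431}{72} = \left(-20683 + 6 \cdot 3 \cdot 40\right) - \frac{431}{72} = \left(-20683 + 6 \cdot 120\right) - \frac{431}{72} = \left(-20683 + 720\right) - \frac{431}{72} = -19963 - \frac{431}{72} = - \frac{1437767}{72}$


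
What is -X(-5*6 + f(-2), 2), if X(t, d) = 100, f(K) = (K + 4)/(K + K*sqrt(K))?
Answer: -100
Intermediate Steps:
f(K) = (4 + K)/(K + K**(3/2))
-X(-5*6 + f(-2), 2) = -1*100 = -100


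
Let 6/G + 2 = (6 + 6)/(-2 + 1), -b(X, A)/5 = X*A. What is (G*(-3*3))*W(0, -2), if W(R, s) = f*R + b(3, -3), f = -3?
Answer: 1215/7 ≈ 173.57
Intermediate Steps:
b(X, A) = -5*A*X (b(X, A) = -5*X*A = -5*A*X)
G = -3/7 (G = 6/(-2 + (6 + 6)/(-2 + 1)) = 6/(-2 + 12/(-1)) = 6/(-2 + 12*(-1)) = 6/(-2 - 12) = 6/(-14) = 6*(-1/14) = -3/7 ≈ -0.42857)
W(R, s) = 45 - 3*R (W(R, s) = -3*R - 5*(-3)*3 = -3*R + 45 = 45 - 3*R)
(G*(-3*3))*W(0, -2) = (-(-9)*3/7)*(45 - 3*0) = (-3/7*(-9))*(45 + 0) = (27/7)*45 = 1215/7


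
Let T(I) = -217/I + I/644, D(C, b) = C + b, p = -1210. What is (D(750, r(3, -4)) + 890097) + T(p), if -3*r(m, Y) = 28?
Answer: 260315632133/292215 ≈ 8.9084e+5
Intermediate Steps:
r(m, Y) = -28/3 (r(m, Y) = -⅓*28 = -28/3)
T(I) = -217/I + I/644 (T(I) = -217/I + I*(1/644) = -217/I + I/644)
(D(750, r(3, -4)) + 890097) + T(p) = ((750 - 28/3) + 890097) + (-217/(-1210) + (1/644)*(-1210)) = (2222/3 + 890097) + (-217*(-1/1210) - 605/322) = 2672513/3 + (217/1210 - 605/322) = 2672513/3 - 165544/97405 = 260315632133/292215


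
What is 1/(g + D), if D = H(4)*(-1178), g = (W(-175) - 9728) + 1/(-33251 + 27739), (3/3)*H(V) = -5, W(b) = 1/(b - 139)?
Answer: -865384/3321346705 ≈ -0.00026055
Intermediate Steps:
W(b) = 1/(-139 + b)
H(V) = -5
g = -8418458465/865384 (g = (1/(-139 - 175) - 9728) + 1/(-33251 + 27739) = (1/(-314) - 9728) + 1/(-5512) = (-1/314 - 9728) - 1/5512 = -3054593/314 - 1/5512 = -8418458465/865384 ≈ -9728.0)
D = 5890 (D = -5*(-1178) = 5890)
1/(g + D) = 1/(-8418458465/865384 + 5890) = 1/(-3321346705/865384) = -865384/3321346705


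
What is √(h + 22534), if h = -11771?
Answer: √10763 ≈ 103.74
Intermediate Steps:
√(h + 22534) = √(-11771 + 22534) = √10763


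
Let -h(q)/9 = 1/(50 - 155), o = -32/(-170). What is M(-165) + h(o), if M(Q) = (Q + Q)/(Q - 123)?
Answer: 2069/1680 ≈ 1.2315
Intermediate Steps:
M(Q) = 2*Q/(-123 + Q) (M(Q) = (2*Q)/(-123 + Q) = 2*Q/(-123 + Q))
o = 16/85 (o = -32*(-1/170) = 16/85 ≈ 0.18824)
h(q) = 3/35 (h(q) = -9/(50 - 155) = -9/(-105) = -9*(-1/105) = 3/35)
M(-165) + h(o) = 2*(-165)/(-123 - 165) + 3/35 = 2*(-165)/(-288) + 3/35 = 2*(-165)*(-1/288) + 3/35 = 55/48 + 3/35 = 2069/1680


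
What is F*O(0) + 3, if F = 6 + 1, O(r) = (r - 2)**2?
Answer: 31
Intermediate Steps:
O(r) = (-2 + r)**2
F = 7
F*O(0) + 3 = 7*(-2 + 0)**2 + 3 = 7*(-2)**2 + 3 = 7*4 + 3 = 28 + 3 = 31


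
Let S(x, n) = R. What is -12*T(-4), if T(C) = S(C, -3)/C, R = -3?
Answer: -9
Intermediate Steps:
S(x, n) = -3
T(C) = -3/C
-12*T(-4) = -(-36)/(-4) = -(-36)*(-1)/4 = -12*¾ = -9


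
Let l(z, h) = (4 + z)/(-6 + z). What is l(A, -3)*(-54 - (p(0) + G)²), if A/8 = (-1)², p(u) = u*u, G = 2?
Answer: -348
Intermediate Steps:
p(u) = u²
A = 8 (A = 8*(-1)² = 8*1 = 8)
l(z, h) = (4 + z)/(-6 + z)
l(A, -3)*(-54 - (p(0) + G)²) = ((4 + 8)/(-6 + 8))*(-54 - (0² + 2)²) = (12/2)*(-54 - (0 + 2)²) = ((½)*12)*(-54 - 1*2²) = 6*(-54 - 1*4) = 6*(-54 - 4) = 6*(-58) = -348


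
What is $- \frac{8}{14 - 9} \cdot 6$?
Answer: $- \frac{48}{5} \approx -9.6$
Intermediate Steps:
$- \frac{8}{14 - 9} \cdot 6 = - \frac{8}{5} \cdot 6 = \left(-8\right) \frac{1}{5} \cdot 6 = \left(- \frac{8}{5}\right) 6 = - \frac{48}{5}$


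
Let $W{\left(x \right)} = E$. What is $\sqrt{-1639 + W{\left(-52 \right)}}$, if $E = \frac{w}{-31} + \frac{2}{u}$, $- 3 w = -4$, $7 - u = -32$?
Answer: $\frac{i \sqrt{2395683069}}{1209} \approx 40.484 i$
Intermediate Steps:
$u = 39$ ($u = 7 - -32 = 7 + 32 = 39$)
$w = \frac{4}{3}$ ($w = \left(- \frac{1}{3}\right) \left(-4\right) = \frac{4}{3} \approx 1.3333$)
$E = \frac{10}{1209}$ ($E = \frac{4}{3 \left(-31\right)} + \frac{2}{39} = \frac{4}{3} \left(- \frac{1}{31}\right) + 2 \cdot \frac{1}{39} = - \frac{4}{93} + \frac{2}{39} = \frac{10}{1209} \approx 0.0082713$)
$W{\left(x \right)} = \frac{10}{1209}$
$\sqrt{-1639 + W{\left(-52 \right)}} = \sqrt{-1639 + \frac{10}{1209}} = \sqrt{- \frac{1981541}{1209}} = \frac{i \sqrt{2395683069}}{1209}$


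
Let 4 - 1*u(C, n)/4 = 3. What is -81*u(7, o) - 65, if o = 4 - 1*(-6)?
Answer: -389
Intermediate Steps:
o = 10 (o = 4 + 6 = 10)
u(C, n) = 4 (u(C, n) = 16 - 4*3 = 16 - 12 = 4)
-81*u(7, o) - 65 = -81*4 - 65 = -324 - 65 = -389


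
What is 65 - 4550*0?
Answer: 65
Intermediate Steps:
65 - 4550*0 = 65 - 70*0 = 65 + 0 = 65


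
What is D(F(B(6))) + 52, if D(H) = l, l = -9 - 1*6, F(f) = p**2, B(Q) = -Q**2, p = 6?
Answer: 37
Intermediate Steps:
F(f) = 36 (F(f) = 6**2 = 36)
l = -15 (l = -9 - 6 = -15)
D(H) = -15
D(F(B(6))) + 52 = -15 + 52 = 37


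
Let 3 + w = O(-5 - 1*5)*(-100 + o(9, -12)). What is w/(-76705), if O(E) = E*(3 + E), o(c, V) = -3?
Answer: 7213/76705 ≈ 0.094036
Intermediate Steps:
w = -7213 (w = -3 + ((-5 - 1*5)*(3 + (-5 - 1*5)))*(-100 - 3) = -3 + ((-5 - 5)*(3 + (-5 - 5)))*(-103) = -3 - 10*(3 - 10)*(-103) = -3 - 10*(-7)*(-103) = -3 + 70*(-103) = -3 - 7210 = -7213)
w/(-76705) = -7213/(-76705) = -7213*(-1/76705) = 7213/76705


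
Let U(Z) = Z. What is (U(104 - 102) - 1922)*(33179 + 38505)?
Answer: -137633280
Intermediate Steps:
(U(104 - 102) - 1922)*(33179 + 38505) = ((104 - 102) - 1922)*(33179 + 38505) = (2 - 1922)*71684 = -1920*71684 = -137633280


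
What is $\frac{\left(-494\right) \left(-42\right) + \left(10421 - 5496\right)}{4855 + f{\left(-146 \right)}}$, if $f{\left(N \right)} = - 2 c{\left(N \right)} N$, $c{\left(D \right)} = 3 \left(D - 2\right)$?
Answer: $- \frac{25673}{124793} \approx -0.20572$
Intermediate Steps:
$c{\left(D \right)} = -6 + 3 D$ ($c{\left(D \right)} = 3 \left(-2 + D\right) = -6 + 3 D$)
$f{\left(N \right)} = N \left(12 - 6 N\right)$ ($f{\left(N \right)} = - 2 \left(-6 + 3 N\right) N = \left(12 - 6 N\right) N = N \left(12 - 6 N\right)$)
$\frac{\left(-494\right) \left(-42\right) + \left(10421 - 5496\right)}{4855 + f{\left(-146 \right)}} = \frac{\left(-494\right) \left(-42\right) + \left(10421 - 5496\right)}{4855 + 6 \left(-146\right) \left(2 - -146\right)} = \frac{20748 + 4925}{4855 + 6 \left(-146\right) \left(2 + 146\right)} = \frac{25673}{4855 + 6 \left(-146\right) 148} = \frac{25673}{4855 - 129648} = \frac{25673}{-124793} = 25673 \left(- \frac{1}{124793}\right) = - \frac{25673}{124793}$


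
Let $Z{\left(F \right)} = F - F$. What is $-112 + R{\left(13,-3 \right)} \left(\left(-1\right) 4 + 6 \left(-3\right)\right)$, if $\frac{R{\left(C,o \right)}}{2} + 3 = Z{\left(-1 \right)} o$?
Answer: $20$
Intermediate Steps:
$Z{\left(F \right)} = 0$
$R{\left(C,o \right)} = -6$ ($R{\left(C,o \right)} = -6 + 2 \cdot 0 o = -6 + 2 \cdot 0 = -6 + 0 = -6$)
$-112 + R{\left(13,-3 \right)} \left(\left(-1\right) 4 + 6 \left(-3\right)\right) = -112 - 6 \left(\left(-1\right) 4 + 6 \left(-3\right)\right) = -112 - 6 \left(-4 - 18\right) = -112 - -132 = -112 + 132 = 20$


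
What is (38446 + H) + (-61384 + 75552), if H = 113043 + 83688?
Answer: 249345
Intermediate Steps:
H = 196731
(38446 + H) + (-61384 + 75552) = (38446 + 196731) + (-61384 + 75552) = 235177 + 14168 = 249345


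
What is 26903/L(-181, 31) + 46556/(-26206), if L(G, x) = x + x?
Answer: 351066773/812386 ≈ 432.14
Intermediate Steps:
L(G, x) = 2*x
26903/L(-181, 31) + 46556/(-26206) = 26903/((2*31)) + 46556/(-26206) = 26903/62 + 46556*(-1/26206) = 26903*(1/62) - 23278/13103 = 26903/62 - 23278/13103 = 351066773/812386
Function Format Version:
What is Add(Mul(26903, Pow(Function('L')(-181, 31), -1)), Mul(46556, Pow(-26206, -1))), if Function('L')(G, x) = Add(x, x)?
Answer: Rational(351066773, 812386) ≈ 432.14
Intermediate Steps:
Function('L')(G, x) = Mul(2, x)
Add(Mul(26903, Pow(Function('L')(-181, 31), -1)), Mul(46556, Pow(-26206, -1))) = Add(Mul(26903, Pow(Mul(2, 31), -1)), Mul(46556, Pow(-26206, -1))) = Add(Mul(26903, Pow(62, -1)), Mul(46556, Rational(-1, 26206))) = Add(Mul(26903, Rational(1, 62)), Rational(-23278, 13103)) = Add(Rational(26903, 62), Rational(-23278, 13103)) = Rational(351066773, 812386)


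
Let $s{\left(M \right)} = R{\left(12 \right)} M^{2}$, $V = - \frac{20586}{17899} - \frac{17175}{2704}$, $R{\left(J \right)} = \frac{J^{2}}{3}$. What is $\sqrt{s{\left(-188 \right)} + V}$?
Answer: $\frac{17 \sqrt{5085356409875553}}{930748} \approx 1302.5$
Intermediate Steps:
$R{\left(J \right)} = \frac{J^{2}}{3}$
$V = - \frac{363079869}{48398896}$ ($V = \left(-20586\right) \frac{1}{17899} - \frac{17175}{2704} = - \frac{20586}{17899} - \frac{17175}{2704} = - \frac{363079869}{48398896} \approx -7.5018$)
$s{\left(M \right)} = 48 M^{2}$ ($s{\left(M \right)} = \frac{12^{2}}{3} M^{2} = \frac{1}{3} \cdot 144 M^{2} = 48 M^{2}$)
$\sqrt{s{\left(-188 \right)} + V} = \sqrt{48 \left(-188\right)^{2} - \frac{363079869}{48398896}} = \sqrt{48 \cdot 35344 - \frac{363079869}{48398896}} = \sqrt{1696512 - \frac{363079869}{48398896}} = \sqrt{\frac{82108944770883}{48398896}} = \frac{17 \sqrt{5085356409875553}}{930748}$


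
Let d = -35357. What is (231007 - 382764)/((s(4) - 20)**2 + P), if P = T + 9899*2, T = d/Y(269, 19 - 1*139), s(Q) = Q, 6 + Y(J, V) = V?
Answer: -2731626/366023 ≈ -7.4630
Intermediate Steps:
Y(J, V) = -6 + V
T = 5051/18 (T = -35357/(-6 + (19 - 1*139)) = -35357/(-6 + (19 - 139)) = -35357/(-6 - 120) = -35357/(-126) = -35357*(-1/126) = 5051/18 ≈ 280.61)
P = 361415/18 (P = 5051/18 + 9899*2 = 5051/18 + 19798 = 361415/18 ≈ 20079.)
(231007 - 382764)/((s(4) - 20)**2 + P) = (231007 - 382764)/((4 - 20)**2 + 361415/18) = -151757/((-16)**2 + 361415/18) = -151757/(256 + 361415/18) = -151757/366023/18 = -151757*18/366023 = -2731626/366023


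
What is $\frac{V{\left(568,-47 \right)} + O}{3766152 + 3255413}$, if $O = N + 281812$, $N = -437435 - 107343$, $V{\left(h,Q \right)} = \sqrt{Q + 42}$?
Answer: $- \frac{262966}{7021565} + \frac{i \sqrt{5}}{7021565} \approx -0.037451 + 3.1846 \cdot 10^{-7} i$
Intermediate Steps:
$V{\left(h,Q \right)} = \sqrt{42 + Q}$
$N = -544778$ ($N = -437435 - 107343 = -544778$)
$O = -262966$ ($O = -544778 + 281812 = -262966$)
$\frac{V{\left(568,-47 \right)} + O}{3766152 + 3255413} = \frac{\sqrt{42 - 47} - 262966}{3766152 + 3255413} = \frac{\sqrt{-5} - 262966}{7021565} = \left(i \sqrt{5} - 262966\right) \frac{1}{7021565} = \left(-262966 + i \sqrt{5}\right) \frac{1}{7021565} = - \frac{262966}{7021565} + \frac{i \sqrt{5}}{7021565}$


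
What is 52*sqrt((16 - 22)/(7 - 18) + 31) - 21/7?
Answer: -3 + 52*sqrt(3817)/11 ≈ 289.06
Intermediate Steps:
52*sqrt((16 - 22)/(7 - 18) + 31) - 21/7 = 52*sqrt(-6/(-11) + 31) - 21/7 = 52*sqrt(-6*(-1/11) + 31) - 21*1/7 = 52*sqrt(6/11 + 31) - 3 = 52*sqrt(347/11) - 3 = 52*(sqrt(3817)/11) - 3 = 52*sqrt(3817)/11 - 3 = -3 + 52*sqrt(3817)/11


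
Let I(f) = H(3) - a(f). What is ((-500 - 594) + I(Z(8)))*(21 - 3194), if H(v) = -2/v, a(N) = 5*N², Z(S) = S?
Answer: 13466212/3 ≈ 4.4887e+6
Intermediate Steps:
I(f) = -⅔ - 5*f² (I(f) = -2/3 - 5*f² = -2*⅓ - 5*f² = -⅔ - 5*f²)
((-500 - 594) + I(Z(8)))*(21 - 3194) = ((-500 - 594) + (-⅔ - 5*8²))*(21 - 3194) = (-1094 + (-⅔ - 5*64))*(-3173) = (-1094 + (-⅔ - 320))*(-3173) = (-1094 - 962/3)*(-3173) = -4244/3*(-3173) = 13466212/3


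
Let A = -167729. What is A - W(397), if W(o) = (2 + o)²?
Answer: -326930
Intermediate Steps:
A - W(397) = -167729 - (2 + 397)² = -167729 - 1*399² = -167729 - 1*159201 = -167729 - 159201 = -326930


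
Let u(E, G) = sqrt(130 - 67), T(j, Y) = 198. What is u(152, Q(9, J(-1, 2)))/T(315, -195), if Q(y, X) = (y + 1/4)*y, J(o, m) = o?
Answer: sqrt(7)/66 ≈ 0.040087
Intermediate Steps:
Q(y, X) = y*(1/4 + y) (Q(y, X) = (y + 1/4)*y = (1/4 + y)*y = y*(1/4 + y))
u(E, G) = 3*sqrt(7) (u(E, G) = sqrt(63) = 3*sqrt(7))
u(152, Q(9, J(-1, 2)))/T(315, -195) = (3*sqrt(7))/198 = (3*sqrt(7))*(1/198) = sqrt(7)/66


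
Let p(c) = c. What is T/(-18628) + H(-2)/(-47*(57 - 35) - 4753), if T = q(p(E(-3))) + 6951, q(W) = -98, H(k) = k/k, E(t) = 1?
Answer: -39676939/107800236 ≈ -0.36806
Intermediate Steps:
H(k) = 1
T = 6853 (T = -98 + 6951 = 6853)
T/(-18628) + H(-2)/(-47*(57 - 35) - 4753) = 6853/(-18628) + 1/(-47*(57 - 35) - 4753) = 6853*(-1/18628) + 1/(-47*22 - 4753) = -6853/18628 + 1/(-1034 - 4753) = -6853/18628 + 1/(-5787) = -6853/18628 + 1*(-1/5787) = -6853/18628 - 1/5787 = -39676939/107800236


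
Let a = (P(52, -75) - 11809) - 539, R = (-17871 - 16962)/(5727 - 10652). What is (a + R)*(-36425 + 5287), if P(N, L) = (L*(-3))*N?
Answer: 98289183246/4925 ≈ 1.9957e+7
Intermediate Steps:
P(N, L) = -3*L*N (P(N, L) = (-3*L)*N = -3*L*N)
R = 34833/4925 (R = -34833/(-4925) = -34833*(-1/4925) = 34833/4925 ≈ 7.0727)
a = -648 (a = (-3*(-75)*52 - 11809) - 539 = (11700 - 11809) - 539 = -109 - 539 = -648)
(a + R)*(-36425 + 5287) = (-648 + 34833/4925)*(-36425 + 5287) = -3156567/4925*(-31138) = 98289183246/4925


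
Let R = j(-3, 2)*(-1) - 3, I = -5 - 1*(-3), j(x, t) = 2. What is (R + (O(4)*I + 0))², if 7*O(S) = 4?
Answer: 1849/49 ≈ 37.735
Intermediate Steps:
I = -2 (I = -5 + 3 = -2)
O(S) = 4/7 (O(S) = (⅐)*4 = 4/7)
R = -5 (R = 2*(-1) - 3 = -2 - 3 = -5)
(R + (O(4)*I + 0))² = (-5 + ((4/7)*(-2) + 0))² = (-5 + (-8/7 + 0))² = (-5 - 8/7)² = (-43/7)² = 1849/49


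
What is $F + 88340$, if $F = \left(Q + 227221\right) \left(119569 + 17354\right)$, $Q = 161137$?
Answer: $53175230774$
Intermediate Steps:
$F = 53175142434$ ($F = \left(161137 + 227221\right) \left(119569 + 17354\right) = 388358 \cdot 136923 = 53175142434$)
$F + 88340 = 53175142434 + 88340 = 53175230774$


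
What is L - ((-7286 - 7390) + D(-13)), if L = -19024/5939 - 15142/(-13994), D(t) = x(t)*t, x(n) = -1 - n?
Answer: 616258327497/41555183 ≈ 14830.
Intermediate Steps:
D(t) = t*(-1 - t) (D(t) = (-1 - t)*t = t*(-1 - t))
L = -88146759/41555183 (L = -19024*1/5939 - 15142*(-1/13994) = -19024/5939 + 7571/6997 = -88146759/41555183 ≈ -2.1212)
L - ((-7286 - 7390) + D(-13)) = -88146759/41555183 - ((-7286 - 7390) - 1*(-13)*(1 - 13)) = -88146759/41555183 - (-14676 - 1*(-13)*(-12)) = -88146759/41555183 - (-14676 - 156) = -88146759/41555183 - 1*(-14832) = -88146759/41555183 + 14832 = 616258327497/41555183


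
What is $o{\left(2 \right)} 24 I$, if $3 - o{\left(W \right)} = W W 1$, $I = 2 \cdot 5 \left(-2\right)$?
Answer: $480$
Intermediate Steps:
$I = -20$ ($I = 10 \left(-2\right) = -20$)
$o{\left(W \right)} = 3 - W^{2}$ ($o{\left(W \right)} = 3 - W W 1 = 3 - W^{2} \cdot 1 = 3 - W^{2}$)
$o{\left(2 \right)} 24 I = \left(3 - 2^{2}\right) 24 \left(-20\right) = \left(3 - 4\right) 24 \left(-20\right) = \left(-1\right) 24 \left(-20\right) = \left(-24\right) \left(-20\right) = 480$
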